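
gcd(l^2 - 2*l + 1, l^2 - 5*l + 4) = l - 1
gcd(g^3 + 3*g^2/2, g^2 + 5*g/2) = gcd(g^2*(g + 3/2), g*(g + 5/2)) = g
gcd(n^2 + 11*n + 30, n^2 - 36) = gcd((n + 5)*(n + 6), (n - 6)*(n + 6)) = n + 6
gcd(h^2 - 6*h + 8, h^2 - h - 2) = h - 2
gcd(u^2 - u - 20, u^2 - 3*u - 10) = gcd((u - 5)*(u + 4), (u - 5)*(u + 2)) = u - 5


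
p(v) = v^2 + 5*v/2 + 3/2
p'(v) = 2*v + 5/2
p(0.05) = 1.63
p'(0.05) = 2.60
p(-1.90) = 0.36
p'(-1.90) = -1.30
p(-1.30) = -0.06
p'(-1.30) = -0.10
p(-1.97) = 0.46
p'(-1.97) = -1.44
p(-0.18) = 1.08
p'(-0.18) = 2.14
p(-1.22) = -0.06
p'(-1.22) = 0.06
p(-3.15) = 3.55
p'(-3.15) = -3.80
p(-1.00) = 0.00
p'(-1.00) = 0.50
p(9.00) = 105.00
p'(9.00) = 20.50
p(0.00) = 1.50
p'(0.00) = 2.50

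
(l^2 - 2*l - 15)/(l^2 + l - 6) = (l - 5)/(l - 2)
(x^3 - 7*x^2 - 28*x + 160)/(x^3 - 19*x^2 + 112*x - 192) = (x^2 + x - 20)/(x^2 - 11*x + 24)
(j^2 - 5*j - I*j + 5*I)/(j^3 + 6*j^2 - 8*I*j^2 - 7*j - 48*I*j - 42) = (j - 5)/(j^2 + j*(6 - 7*I) - 42*I)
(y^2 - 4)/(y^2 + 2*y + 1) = (y^2 - 4)/(y^2 + 2*y + 1)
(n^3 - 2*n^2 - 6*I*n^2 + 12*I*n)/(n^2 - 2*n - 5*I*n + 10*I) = n*(n - 6*I)/(n - 5*I)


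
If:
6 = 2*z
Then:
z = 3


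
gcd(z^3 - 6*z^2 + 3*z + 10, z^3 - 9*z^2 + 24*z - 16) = 1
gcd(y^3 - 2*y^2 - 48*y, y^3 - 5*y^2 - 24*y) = y^2 - 8*y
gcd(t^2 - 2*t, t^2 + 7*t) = t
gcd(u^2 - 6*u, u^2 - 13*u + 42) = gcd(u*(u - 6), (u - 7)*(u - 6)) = u - 6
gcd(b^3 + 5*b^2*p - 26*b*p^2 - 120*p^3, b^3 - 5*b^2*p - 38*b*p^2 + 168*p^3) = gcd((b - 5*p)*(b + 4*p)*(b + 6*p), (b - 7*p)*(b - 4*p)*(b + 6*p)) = b + 6*p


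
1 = 1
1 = 1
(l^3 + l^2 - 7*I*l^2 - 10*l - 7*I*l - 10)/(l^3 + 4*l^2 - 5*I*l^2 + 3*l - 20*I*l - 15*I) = (l - 2*I)/(l + 3)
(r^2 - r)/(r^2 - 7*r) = (r - 1)/(r - 7)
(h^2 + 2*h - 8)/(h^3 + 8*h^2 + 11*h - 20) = (h - 2)/(h^2 + 4*h - 5)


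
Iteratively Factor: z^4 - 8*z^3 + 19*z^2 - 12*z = (z - 3)*(z^3 - 5*z^2 + 4*z) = (z - 3)*(z - 1)*(z^2 - 4*z) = z*(z - 3)*(z - 1)*(z - 4)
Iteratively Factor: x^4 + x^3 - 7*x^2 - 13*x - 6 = (x + 1)*(x^3 - 7*x - 6) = (x + 1)^2*(x^2 - x - 6) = (x - 3)*(x + 1)^2*(x + 2)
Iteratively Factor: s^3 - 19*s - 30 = (s + 3)*(s^2 - 3*s - 10) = (s - 5)*(s + 3)*(s + 2)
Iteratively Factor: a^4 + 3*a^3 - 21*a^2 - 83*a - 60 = (a + 3)*(a^3 - 21*a - 20) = (a + 1)*(a + 3)*(a^2 - a - 20) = (a - 5)*(a + 1)*(a + 3)*(a + 4)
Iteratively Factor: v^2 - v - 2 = (v - 2)*(v + 1)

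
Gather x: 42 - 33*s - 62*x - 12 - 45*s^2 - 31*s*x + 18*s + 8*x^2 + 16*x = -45*s^2 - 15*s + 8*x^2 + x*(-31*s - 46) + 30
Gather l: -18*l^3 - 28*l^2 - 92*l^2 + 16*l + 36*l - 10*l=-18*l^3 - 120*l^2 + 42*l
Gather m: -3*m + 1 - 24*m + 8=9 - 27*m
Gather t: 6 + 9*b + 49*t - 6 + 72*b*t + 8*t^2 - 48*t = 9*b + 8*t^2 + t*(72*b + 1)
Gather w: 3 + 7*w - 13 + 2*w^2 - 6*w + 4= 2*w^2 + w - 6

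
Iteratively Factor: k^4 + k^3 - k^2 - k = (k - 1)*(k^3 + 2*k^2 + k) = (k - 1)*(k + 1)*(k^2 + k) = k*(k - 1)*(k + 1)*(k + 1)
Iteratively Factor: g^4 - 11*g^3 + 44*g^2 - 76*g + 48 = (g - 2)*(g^3 - 9*g^2 + 26*g - 24) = (g - 3)*(g - 2)*(g^2 - 6*g + 8) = (g - 4)*(g - 3)*(g - 2)*(g - 2)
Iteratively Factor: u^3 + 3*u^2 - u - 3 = (u + 1)*(u^2 + 2*u - 3) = (u + 1)*(u + 3)*(u - 1)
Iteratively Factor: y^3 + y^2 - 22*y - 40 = (y + 2)*(y^2 - y - 20) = (y + 2)*(y + 4)*(y - 5)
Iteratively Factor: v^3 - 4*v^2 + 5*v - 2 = (v - 1)*(v^2 - 3*v + 2) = (v - 2)*(v - 1)*(v - 1)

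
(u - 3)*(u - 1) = u^2 - 4*u + 3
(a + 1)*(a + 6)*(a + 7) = a^3 + 14*a^2 + 55*a + 42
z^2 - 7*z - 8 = (z - 8)*(z + 1)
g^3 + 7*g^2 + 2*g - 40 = (g - 2)*(g + 4)*(g + 5)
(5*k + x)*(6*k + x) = 30*k^2 + 11*k*x + x^2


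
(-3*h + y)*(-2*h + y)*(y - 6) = 6*h^2*y - 36*h^2 - 5*h*y^2 + 30*h*y + y^3 - 6*y^2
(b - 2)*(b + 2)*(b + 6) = b^3 + 6*b^2 - 4*b - 24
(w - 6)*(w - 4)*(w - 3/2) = w^3 - 23*w^2/2 + 39*w - 36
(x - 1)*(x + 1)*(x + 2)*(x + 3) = x^4 + 5*x^3 + 5*x^2 - 5*x - 6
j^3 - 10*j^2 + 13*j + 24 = (j - 8)*(j - 3)*(j + 1)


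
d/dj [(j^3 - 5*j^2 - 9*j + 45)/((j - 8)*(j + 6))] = (j^4 - 4*j^3 - 125*j^2 + 390*j + 522)/(j^4 - 4*j^3 - 92*j^2 + 192*j + 2304)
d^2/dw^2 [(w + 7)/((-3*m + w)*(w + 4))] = 2*((3*m - w)^2*(w + 4) - (3*m - w)^2*(w + 7) - (3*m - w)*(w + 4)^2 + (3*m - w)*(w + 4)*(w + 7) - (w + 4)^2*(w + 7))/((3*m - w)^3*(w + 4)^3)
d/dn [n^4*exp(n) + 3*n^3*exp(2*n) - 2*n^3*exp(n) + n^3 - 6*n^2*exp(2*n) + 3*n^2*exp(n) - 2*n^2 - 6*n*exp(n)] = n^4*exp(n) + 6*n^3*exp(2*n) + 2*n^3*exp(n) - 3*n^2*exp(2*n) - 3*n^2*exp(n) + 3*n^2 - 12*n*exp(2*n) - 4*n - 6*exp(n)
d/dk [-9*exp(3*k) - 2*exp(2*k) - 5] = (-27*exp(k) - 4)*exp(2*k)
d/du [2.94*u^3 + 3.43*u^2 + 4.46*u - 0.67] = 8.82*u^2 + 6.86*u + 4.46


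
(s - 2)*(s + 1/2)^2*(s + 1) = s^4 - 11*s^2/4 - 9*s/4 - 1/2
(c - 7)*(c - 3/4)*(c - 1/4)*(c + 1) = c^4 - 7*c^3 - 13*c^2/16 + 47*c/8 - 21/16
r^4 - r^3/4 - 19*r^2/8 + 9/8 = (r - 3/2)*(r - 3/4)*(r + 1)^2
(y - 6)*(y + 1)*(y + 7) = y^3 + 2*y^2 - 41*y - 42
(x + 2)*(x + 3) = x^2 + 5*x + 6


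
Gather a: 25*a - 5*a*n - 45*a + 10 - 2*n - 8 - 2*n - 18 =a*(-5*n - 20) - 4*n - 16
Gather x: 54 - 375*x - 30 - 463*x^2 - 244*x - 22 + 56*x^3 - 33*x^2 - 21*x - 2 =56*x^3 - 496*x^2 - 640*x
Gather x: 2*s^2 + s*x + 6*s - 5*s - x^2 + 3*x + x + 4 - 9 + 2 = 2*s^2 + s - x^2 + x*(s + 4) - 3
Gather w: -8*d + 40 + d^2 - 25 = d^2 - 8*d + 15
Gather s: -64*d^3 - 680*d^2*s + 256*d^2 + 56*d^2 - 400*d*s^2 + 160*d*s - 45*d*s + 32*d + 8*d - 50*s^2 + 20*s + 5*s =-64*d^3 + 312*d^2 + 40*d + s^2*(-400*d - 50) + s*(-680*d^2 + 115*d + 25)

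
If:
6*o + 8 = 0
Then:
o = -4/3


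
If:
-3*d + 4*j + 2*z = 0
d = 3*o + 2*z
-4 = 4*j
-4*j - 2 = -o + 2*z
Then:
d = -10/11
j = -1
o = -8/11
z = 7/11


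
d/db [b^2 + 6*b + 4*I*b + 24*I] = 2*b + 6 + 4*I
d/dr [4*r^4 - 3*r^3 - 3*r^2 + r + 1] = 16*r^3 - 9*r^2 - 6*r + 1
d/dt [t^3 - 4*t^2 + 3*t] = 3*t^2 - 8*t + 3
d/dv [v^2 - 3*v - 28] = 2*v - 3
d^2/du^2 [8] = 0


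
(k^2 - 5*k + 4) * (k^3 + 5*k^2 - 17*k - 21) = k^5 - 38*k^3 + 84*k^2 + 37*k - 84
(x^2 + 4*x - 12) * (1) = x^2 + 4*x - 12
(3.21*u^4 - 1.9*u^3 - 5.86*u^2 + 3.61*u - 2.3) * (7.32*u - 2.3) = 23.4972*u^5 - 21.291*u^4 - 38.5252*u^3 + 39.9032*u^2 - 25.139*u + 5.29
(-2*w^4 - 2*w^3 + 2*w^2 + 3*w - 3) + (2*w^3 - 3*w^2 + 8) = -2*w^4 - w^2 + 3*w + 5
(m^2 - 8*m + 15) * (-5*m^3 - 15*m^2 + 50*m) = -5*m^5 + 25*m^4 + 95*m^3 - 625*m^2 + 750*m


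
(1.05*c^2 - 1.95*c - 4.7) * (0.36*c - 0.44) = 0.378*c^3 - 1.164*c^2 - 0.834*c + 2.068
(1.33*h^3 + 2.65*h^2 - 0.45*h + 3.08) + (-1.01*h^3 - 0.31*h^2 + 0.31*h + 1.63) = 0.32*h^3 + 2.34*h^2 - 0.14*h + 4.71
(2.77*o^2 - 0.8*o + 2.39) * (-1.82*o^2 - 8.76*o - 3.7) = -5.0414*o^4 - 22.8092*o^3 - 7.5908*o^2 - 17.9764*o - 8.843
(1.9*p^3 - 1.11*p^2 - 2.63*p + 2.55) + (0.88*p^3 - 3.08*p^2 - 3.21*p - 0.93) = 2.78*p^3 - 4.19*p^2 - 5.84*p + 1.62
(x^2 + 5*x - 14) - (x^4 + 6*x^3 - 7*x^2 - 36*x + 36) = -x^4 - 6*x^3 + 8*x^2 + 41*x - 50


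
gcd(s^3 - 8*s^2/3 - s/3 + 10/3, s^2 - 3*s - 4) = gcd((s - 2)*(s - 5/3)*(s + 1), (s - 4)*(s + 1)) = s + 1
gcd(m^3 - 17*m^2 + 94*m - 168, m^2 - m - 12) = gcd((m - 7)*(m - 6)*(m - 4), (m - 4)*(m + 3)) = m - 4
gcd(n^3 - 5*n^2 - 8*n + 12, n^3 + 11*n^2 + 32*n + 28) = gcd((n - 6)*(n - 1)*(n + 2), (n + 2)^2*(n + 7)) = n + 2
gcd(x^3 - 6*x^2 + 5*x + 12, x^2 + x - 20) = x - 4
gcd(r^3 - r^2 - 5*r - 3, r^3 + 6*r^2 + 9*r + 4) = r^2 + 2*r + 1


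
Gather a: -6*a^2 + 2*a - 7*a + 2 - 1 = -6*a^2 - 5*a + 1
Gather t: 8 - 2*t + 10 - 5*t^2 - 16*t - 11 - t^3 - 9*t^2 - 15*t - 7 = -t^3 - 14*t^2 - 33*t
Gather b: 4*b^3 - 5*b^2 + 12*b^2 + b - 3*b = 4*b^3 + 7*b^2 - 2*b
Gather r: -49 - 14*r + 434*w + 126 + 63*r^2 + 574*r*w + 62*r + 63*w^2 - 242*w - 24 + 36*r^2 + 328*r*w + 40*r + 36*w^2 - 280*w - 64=99*r^2 + r*(902*w + 88) + 99*w^2 - 88*w - 11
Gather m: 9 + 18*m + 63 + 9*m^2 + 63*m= 9*m^2 + 81*m + 72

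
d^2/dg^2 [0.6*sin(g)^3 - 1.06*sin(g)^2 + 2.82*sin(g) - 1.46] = -3.27*sin(g) + 1.35*sin(3*g) - 2.12*cos(2*g)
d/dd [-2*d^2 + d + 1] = 1 - 4*d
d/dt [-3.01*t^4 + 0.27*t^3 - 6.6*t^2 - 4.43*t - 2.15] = -12.04*t^3 + 0.81*t^2 - 13.2*t - 4.43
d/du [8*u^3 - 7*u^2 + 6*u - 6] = 24*u^2 - 14*u + 6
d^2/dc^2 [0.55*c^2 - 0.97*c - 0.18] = 1.10000000000000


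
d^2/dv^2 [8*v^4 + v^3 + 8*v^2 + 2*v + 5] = 96*v^2 + 6*v + 16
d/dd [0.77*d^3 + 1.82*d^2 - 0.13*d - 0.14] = 2.31*d^2 + 3.64*d - 0.13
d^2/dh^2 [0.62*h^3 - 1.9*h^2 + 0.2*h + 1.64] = 3.72*h - 3.8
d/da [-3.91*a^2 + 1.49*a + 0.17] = 1.49 - 7.82*a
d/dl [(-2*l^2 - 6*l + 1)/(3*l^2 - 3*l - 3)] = (8*l^2 + 2*l + 7)/(3*(l^4 - 2*l^3 - l^2 + 2*l + 1))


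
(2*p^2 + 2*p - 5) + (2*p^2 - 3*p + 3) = 4*p^2 - p - 2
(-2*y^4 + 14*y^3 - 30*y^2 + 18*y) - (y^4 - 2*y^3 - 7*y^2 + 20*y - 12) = -3*y^4 + 16*y^3 - 23*y^2 - 2*y + 12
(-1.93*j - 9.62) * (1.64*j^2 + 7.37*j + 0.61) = -3.1652*j^3 - 30.0009*j^2 - 72.0767*j - 5.8682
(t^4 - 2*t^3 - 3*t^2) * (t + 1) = t^5 - t^4 - 5*t^3 - 3*t^2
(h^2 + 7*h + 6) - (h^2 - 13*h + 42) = 20*h - 36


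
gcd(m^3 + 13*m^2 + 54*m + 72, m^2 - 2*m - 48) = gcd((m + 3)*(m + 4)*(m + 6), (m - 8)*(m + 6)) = m + 6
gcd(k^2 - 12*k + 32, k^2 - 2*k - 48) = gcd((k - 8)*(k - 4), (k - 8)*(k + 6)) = k - 8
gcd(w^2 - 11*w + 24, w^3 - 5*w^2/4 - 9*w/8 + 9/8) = 1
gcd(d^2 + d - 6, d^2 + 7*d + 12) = d + 3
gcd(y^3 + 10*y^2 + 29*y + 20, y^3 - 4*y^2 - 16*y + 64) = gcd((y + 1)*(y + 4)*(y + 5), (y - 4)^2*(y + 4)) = y + 4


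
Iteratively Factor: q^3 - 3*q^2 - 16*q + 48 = (q - 4)*(q^2 + q - 12) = (q - 4)*(q + 4)*(q - 3)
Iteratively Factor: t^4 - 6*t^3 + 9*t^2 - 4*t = (t - 4)*(t^3 - 2*t^2 + t) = t*(t - 4)*(t^2 - 2*t + 1) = t*(t - 4)*(t - 1)*(t - 1)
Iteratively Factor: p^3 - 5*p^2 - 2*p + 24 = (p - 3)*(p^2 - 2*p - 8) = (p - 3)*(p + 2)*(p - 4)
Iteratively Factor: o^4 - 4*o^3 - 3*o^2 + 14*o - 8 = (o - 1)*(o^3 - 3*o^2 - 6*o + 8) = (o - 1)^2*(o^2 - 2*o - 8) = (o - 1)^2*(o + 2)*(o - 4)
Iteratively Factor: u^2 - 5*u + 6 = (u - 3)*(u - 2)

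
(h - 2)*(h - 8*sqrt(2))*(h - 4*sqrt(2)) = h^3 - 12*sqrt(2)*h^2 - 2*h^2 + 24*sqrt(2)*h + 64*h - 128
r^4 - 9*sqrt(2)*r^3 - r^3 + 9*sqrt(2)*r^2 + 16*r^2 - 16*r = r*(r - 1)*(r - 8*sqrt(2))*(r - sqrt(2))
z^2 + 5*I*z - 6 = (z + 2*I)*(z + 3*I)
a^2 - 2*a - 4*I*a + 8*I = (a - 2)*(a - 4*I)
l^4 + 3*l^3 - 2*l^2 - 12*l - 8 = (l - 2)*(l + 1)*(l + 2)^2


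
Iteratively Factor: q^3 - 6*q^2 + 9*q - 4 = (q - 4)*(q^2 - 2*q + 1) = (q - 4)*(q - 1)*(q - 1)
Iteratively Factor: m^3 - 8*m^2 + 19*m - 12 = (m - 3)*(m^2 - 5*m + 4) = (m - 3)*(m - 1)*(m - 4)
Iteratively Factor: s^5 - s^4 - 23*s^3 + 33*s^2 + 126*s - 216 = (s + 4)*(s^4 - 5*s^3 - 3*s^2 + 45*s - 54) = (s - 3)*(s + 4)*(s^3 - 2*s^2 - 9*s + 18) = (s - 3)*(s - 2)*(s + 4)*(s^2 - 9) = (s - 3)^2*(s - 2)*(s + 4)*(s + 3)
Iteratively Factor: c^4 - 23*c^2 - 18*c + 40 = (c - 1)*(c^3 + c^2 - 22*c - 40) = (c - 5)*(c - 1)*(c^2 + 6*c + 8) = (c - 5)*(c - 1)*(c + 2)*(c + 4)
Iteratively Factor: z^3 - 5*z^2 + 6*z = (z - 2)*(z^2 - 3*z) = z*(z - 2)*(z - 3)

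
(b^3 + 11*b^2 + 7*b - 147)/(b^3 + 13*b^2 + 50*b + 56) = (b^2 + 4*b - 21)/(b^2 + 6*b + 8)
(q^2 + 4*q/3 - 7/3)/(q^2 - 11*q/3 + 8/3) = (3*q + 7)/(3*q - 8)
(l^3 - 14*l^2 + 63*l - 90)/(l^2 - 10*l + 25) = (l^2 - 9*l + 18)/(l - 5)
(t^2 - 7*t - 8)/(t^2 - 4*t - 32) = (t + 1)/(t + 4)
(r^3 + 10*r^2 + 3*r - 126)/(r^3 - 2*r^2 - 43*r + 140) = (r^2 + 3*r - 18)/(r^2 - 9*r + 20)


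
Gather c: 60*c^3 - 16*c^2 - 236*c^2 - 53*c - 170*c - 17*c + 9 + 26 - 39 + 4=60*c^3 - 252*c^2 - 240*c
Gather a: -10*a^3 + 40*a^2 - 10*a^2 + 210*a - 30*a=-10*a^3 + 30*a^2 + 180*a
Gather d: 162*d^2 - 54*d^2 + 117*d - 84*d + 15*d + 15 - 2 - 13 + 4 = 108*d^2 + 48*d + 4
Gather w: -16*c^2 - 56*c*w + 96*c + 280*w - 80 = -16*c^2 + 96*c + w*(280 - 56*c) - 80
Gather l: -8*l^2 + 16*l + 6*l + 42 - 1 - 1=-8*l^2 + 22*l + 40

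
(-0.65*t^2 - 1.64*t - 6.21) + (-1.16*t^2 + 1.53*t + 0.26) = -1.81*t^2 - 0.11*t - 5.95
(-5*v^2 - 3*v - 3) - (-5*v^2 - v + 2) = -2*v - 5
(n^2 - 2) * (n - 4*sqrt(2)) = n^3 - 4*sqrt(2)*n^2 - 2*n + 8*sqrt(2)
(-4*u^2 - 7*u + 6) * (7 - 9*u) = 36*u^3 + 35*u^2 - 103*u + 42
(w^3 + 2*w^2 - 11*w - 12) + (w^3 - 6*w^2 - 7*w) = 2*w^3 - 4*w^2 - 18*w - 12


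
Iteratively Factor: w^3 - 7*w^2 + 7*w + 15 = (w - 3)*(w^2 - 4*w - 5) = (w - 5)*(w - 3)*(w + 1)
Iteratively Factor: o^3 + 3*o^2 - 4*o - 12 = (o + 3)*(o^2 - 4) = (o + 2)*(o + 3)*(o - 2)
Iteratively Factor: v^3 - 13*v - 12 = (v - 4)*(v^2 + 4*v + 3) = (v - 4)*(v + 3)*(v + 1)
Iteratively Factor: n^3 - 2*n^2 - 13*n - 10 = (n - 5)*(n^2 + 3*n + 2) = (n - 5)*(n + 1)*(n + 2)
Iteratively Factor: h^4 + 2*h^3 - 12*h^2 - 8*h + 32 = (h + 2)*(h^3 - 12*h + 16) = (h + 2)*(h + 4)*(h^2 - 4*h + 4) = (h - 2)*(h + 2)*(h + 4)*(h - 2)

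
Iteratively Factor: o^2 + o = (o)*(o + 1)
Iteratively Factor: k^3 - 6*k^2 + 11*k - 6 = (k - 3)*(k^2 - 3*k + 2) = (k - 3)*(k - 2)*(k - 1)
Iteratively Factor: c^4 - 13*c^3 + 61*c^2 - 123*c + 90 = (c - 3)*(c^3 - 10*c^2 + 31*c - 30) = (c - 3)^2*(c^2 - 7*c + 10) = (c - 3)^2*(c - 2)*(c - 5)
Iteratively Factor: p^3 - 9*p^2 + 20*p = (p)*(p^2 - 9*p + 20) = p*(p - 4)*(p - 5)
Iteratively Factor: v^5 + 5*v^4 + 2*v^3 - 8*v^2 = (v)*(v^4 + 5*v^3 + 2*v^2 - 8*v) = v*(v + 4)*(v^3 + v^2 - 2*v) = v*(v - 1)*(v + 4)*(v^2 + 2*v) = v^2*(v - 1)*(v + 4)*(v + 2)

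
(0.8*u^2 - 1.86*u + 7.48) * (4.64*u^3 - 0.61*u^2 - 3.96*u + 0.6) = 3.712*u^5 - 9.1184*u^4 + 32.6738*u^3 + 3.2828*u^2 - 30.7368*u + 4.488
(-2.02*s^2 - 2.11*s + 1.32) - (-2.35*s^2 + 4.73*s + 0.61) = 0.33*s^2 - 6.84*s + 0.71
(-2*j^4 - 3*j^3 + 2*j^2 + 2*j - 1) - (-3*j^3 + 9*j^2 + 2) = -2*j^4 - 7*j^2 + 2*j - 3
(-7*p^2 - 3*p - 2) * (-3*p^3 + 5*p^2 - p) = 21*p^5 - 26*p^4 - 2*p^3 - 7*p^2 + 2*p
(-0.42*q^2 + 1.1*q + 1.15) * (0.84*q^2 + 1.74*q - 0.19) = -0.3528*q^4 + 0.1932*q^3 + 2.9598*q^2 + 1.792*q - 0.2185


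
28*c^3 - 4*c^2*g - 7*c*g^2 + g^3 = (-7*c + g)*(-2*c + g)*(2*c + g)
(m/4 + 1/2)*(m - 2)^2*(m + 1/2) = m^4/4 - 3*m^3/8 - 5*m^2/4 + 3*m/2 + 1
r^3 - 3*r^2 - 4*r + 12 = (r - 3)*(r - 2)*(r + 2)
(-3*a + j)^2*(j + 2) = 9*a^2*j + 18*a^2 - 6*a*j^2 - 12*a*j + j^3 + 2*j^2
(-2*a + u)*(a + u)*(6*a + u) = -12*a^3 - 8*a^2*u + 5*a*u^2 + u^3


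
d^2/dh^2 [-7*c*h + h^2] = 2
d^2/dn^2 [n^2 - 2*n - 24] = 2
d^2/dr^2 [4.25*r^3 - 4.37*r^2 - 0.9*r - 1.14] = 25.5*r - 8.74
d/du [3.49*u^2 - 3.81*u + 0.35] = 6.98*u - 3.81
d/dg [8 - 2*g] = -2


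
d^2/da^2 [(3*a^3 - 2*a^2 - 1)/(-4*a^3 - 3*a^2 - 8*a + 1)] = 2*(68*a^6 + 288*a^5 - 168*a^4 - 97*a^3 + 213*a^2 + 75*a + 69)/(64*a^9 + 144*a^8 + 492*a^7 + 555*a^6 + 912*a^5 + 357*a^4 + 380*a^3 - 183*a^2 + 24*a - 1)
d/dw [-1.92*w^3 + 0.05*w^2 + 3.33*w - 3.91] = -5.76*w^2 + 0.1*w + 3.33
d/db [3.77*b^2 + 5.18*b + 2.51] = 7.54*b + 5.18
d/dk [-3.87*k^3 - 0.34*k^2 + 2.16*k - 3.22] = -11.61*k^2 - 0.68*k + 2.16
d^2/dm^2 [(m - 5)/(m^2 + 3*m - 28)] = 2*((2 - 3*m)*(m^2 + 3*m - 28) + (m - 5)*(2*m + 3)^2)/(m^2 + 3*m - 28)^3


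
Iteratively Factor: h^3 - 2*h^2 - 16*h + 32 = (h - 4)*(h^2 + 2*h - 8) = (h - 4)*(h - 2)*(h + 4)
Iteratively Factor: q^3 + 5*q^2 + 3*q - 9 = (q - 1)*(q^2 + 6*q + 9) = (q - 1)*(q + 3)*(q + 3)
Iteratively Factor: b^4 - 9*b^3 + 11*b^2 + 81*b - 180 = (b - 4)*(b^3 - 5*b^2 - 9*b + 45) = (b - 5)*(b - 4)*(b^2 - 9) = (b - 5)*(b - 4)*(b + 3)*(b - 3)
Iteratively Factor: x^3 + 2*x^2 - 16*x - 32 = (x + 2)*(x^2 - 16) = (x - 4)*(x + 2)*(x + 4)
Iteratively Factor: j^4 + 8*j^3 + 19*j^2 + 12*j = (j + 4)*(j^3 + 4*j^2 + 3*j) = (j + 3)*(j + 4)*(j^2 + j) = (j + 1)*(j + 3)*(j + 4)*(j)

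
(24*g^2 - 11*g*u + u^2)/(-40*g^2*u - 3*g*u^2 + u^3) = (-3*g + u)/(u*(5*g + u))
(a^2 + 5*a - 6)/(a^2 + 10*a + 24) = (a - 1)/(a + 4)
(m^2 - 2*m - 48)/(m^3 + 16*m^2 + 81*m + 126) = (m - 8)/(m^2 + 10*m + 21)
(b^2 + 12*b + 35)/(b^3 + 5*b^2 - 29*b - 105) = (b + 5)/(b^2 - 2*b - 15)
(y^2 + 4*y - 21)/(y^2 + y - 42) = (y - 3)/(y - 6)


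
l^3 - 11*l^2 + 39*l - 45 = (l - 5)*(l - 3)^2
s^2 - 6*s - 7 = (s - 7)*(s + 1)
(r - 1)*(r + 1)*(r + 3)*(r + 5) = r^4 + 8*r^3 + 14*r^2 - 8*r - 15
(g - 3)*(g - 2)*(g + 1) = g^3 - 4*g^2 + g + 6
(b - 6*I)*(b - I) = b^2 - 7*I*b - 6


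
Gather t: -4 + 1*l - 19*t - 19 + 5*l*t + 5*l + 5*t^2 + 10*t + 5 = 6*l + 5*t^2 + t*(5*l - 9) - 18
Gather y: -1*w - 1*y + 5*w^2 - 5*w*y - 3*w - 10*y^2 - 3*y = 5*w^2 - 4*w - 10*y^2 + y*(-5*w - 4)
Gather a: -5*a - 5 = -5*a - 5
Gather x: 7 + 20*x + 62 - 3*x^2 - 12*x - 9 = -3*x^2 + 8*x + 60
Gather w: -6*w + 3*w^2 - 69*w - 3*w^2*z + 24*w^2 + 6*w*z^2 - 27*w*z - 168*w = w^2*(27 - 3*z) + w*(6*z^2 - 27*z - 243)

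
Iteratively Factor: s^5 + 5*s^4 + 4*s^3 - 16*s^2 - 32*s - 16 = (s - 2)*(s^4 + 7*s^3 + 18*s^2 + 20*s + 8) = (s - 2)*(s + 2)*(s^3 + 5*s^2 + 8*s + 4) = (s - 2)*(s + 2)^2*(s^2 + 3*s + 2) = (s - 2)*(s + 2)^3*(s + 1)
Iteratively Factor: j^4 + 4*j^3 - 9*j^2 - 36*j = (j + 4)*(j^3 - 9*j) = (j - 3)*(j + 4)*(j^2 + 3*j) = (j - 3)*(j + 3)*(j + 4)*(j)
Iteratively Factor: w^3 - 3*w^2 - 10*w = (w + 2)*(w^2 - 5*w) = (w - 5)*(w + 2)*(w)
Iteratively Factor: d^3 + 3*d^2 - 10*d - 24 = (d + 4)*(d^2 - d - 6) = (d - 3)*(d + 4)*(d + 2)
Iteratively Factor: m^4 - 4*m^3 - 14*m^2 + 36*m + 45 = (m - 3)*(m^3 - m^2 - 17*m - 15) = (m - 3)*(m + 1)*(m^2 - 2*m - 15) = (m - 3)*(m + 1)*(m + 3)*(m - 5)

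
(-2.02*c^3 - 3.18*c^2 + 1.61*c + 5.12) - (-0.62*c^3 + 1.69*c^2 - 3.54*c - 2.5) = -1.4*c^3 - 4.87*c^2 + 5.15*c + 7.62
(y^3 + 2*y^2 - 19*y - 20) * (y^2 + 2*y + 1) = y^5 + 4*y^4 - 14*y^3 - 56*y^2 - 59*y - 20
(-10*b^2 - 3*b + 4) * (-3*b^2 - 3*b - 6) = 30*b^4 + 39*b^3 + 57*b^2 + 6*b - 24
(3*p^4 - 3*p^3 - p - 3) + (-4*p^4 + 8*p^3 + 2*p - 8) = -p^4 + 5*p^3 + p - 11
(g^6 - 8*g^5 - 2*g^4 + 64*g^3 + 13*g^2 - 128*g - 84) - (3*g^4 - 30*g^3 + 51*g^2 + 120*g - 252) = g^6 - 8*g^5 - 5*g^4 + 94*g^3 - 38*g^2 - 248*g + 168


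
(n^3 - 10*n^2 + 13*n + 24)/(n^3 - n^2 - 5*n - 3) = (n - 8)/(n + 1)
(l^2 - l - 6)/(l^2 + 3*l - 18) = (l + 2)/(l + 6)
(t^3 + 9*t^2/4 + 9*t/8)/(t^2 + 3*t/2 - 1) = t*(8*t^2 + 18*t + 9)/(4*(2*t^2 + 3*t - 2))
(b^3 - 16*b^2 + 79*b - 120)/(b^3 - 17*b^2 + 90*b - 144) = (b - 5)/(b - 6)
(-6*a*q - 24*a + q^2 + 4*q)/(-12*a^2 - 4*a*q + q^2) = (q + 4)/(2*a + q)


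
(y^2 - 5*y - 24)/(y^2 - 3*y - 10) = (-y^2 + 5*y + 24)/(-y^2 + 3*y + 10)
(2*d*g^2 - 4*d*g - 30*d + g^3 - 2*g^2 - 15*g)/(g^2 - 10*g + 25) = (2*d*g + 6*d + g^2 + 3*g)/(g - 5)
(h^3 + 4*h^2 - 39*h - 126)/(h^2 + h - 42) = h + 3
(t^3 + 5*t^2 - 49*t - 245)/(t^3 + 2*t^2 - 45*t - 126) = (t^2 + 12*t + 35)/(t^2 + 9*t + 18)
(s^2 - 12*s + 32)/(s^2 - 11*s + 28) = (s - 8)/(s - 7)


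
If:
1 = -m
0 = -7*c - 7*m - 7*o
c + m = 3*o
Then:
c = 1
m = -1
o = 0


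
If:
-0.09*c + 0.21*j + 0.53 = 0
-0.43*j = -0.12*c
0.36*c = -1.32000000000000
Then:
No Solution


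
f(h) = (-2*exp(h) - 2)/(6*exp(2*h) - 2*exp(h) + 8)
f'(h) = (-2*exp(h) - 2)*(-12*exp(2*h) + 2*exp(h))/(6*exp(2*h) - 2*exp(h) + 8)^2 - 2*exp(h)/(6*exp(2*h) - 2*exp(h) + 8)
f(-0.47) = -0.36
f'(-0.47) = -0.00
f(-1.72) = -0.30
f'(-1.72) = -0.04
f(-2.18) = -0.28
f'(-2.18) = -0.03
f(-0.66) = -0.35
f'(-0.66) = -0.03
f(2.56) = -0.03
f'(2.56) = 0.03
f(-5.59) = -0.25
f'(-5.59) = -0.00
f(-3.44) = -0.26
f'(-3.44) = -0.01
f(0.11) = -0.32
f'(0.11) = 0.14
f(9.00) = 0.00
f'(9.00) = 0.00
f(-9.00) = -0.25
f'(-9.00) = 0.00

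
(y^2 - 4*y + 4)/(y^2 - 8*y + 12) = (y - 2)/(y - 6)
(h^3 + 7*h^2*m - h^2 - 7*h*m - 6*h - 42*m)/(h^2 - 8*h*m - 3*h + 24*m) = (h^2 + 7*h*m + 2*h + 14*m)/(h - 8*m)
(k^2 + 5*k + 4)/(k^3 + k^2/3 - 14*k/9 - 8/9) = 9*(k + 4)/(9*k^2 - 6*k - 8)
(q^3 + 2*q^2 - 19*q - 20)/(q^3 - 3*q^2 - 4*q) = (q + 5)/q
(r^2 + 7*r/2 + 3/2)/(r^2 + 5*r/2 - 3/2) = (2*r + 1)/(2*r - 1)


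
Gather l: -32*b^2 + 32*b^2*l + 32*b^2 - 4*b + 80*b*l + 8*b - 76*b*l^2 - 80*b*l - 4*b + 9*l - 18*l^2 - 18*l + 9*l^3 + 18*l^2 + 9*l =32*b^2*l - 76*b*l^2 + 9*l^3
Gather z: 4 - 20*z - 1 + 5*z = 3 - 15*z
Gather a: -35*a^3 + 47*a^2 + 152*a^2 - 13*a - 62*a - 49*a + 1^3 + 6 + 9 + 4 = -35*a^3 + 199*a^2 - 124*a + 20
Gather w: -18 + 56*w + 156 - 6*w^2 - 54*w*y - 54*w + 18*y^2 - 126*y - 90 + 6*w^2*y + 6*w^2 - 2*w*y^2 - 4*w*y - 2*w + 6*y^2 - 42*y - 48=6*w^2*y + w*(-2*y^2 - 58*y) + 24*y^2 - 168*y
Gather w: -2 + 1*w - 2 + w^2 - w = w^2 - 4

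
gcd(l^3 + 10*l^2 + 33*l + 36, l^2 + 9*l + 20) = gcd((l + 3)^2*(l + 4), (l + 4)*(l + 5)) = l + 4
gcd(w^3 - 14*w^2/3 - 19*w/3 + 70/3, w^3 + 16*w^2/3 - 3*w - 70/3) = w^2 + w/3 - 14/3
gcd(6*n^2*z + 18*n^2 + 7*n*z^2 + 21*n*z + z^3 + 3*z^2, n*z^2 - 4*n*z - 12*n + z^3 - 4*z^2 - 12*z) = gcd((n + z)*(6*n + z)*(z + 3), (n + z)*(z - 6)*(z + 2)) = n + z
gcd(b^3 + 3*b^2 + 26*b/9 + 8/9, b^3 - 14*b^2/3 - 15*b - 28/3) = b^2 + 7*b/3 + 4/3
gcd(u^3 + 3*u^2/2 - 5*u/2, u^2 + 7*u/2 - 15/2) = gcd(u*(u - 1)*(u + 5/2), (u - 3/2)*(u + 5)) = 1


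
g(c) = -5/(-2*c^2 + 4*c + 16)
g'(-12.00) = 0.00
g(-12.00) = 0.02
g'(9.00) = -0.01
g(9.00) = 0.05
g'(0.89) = 0.01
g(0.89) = -0.28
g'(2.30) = -0.12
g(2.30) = -0.34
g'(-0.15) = 0.10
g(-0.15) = -0.33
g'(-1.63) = 3.03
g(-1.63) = -1.20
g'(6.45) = -0.06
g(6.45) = 0.12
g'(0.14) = 0.06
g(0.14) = -0.30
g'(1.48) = -0.03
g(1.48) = -0.29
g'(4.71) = -0.82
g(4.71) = 0.52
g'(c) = -5*(4*c - 4)/(-2*c^2 + 4*c + 16)^2 = 5*(1 - c)/(-c^2 + 2*c + 8)^2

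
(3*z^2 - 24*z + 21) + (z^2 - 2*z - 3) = 4*z^2 - 26*z + 18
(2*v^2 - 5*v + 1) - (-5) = 2*v^2 - 5*v + 6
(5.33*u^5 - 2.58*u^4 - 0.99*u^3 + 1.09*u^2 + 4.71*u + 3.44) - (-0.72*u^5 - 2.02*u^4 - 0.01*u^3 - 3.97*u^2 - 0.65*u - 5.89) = 6.05*u^5 - 0.56*u^4 - 0.98*u^3 + 5.06*u^2 + 5.36*u + 9.33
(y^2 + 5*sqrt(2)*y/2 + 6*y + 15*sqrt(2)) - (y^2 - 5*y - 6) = 5*sqrt(2)*y/2 + 11*y + 6 + 15*sqrt(2)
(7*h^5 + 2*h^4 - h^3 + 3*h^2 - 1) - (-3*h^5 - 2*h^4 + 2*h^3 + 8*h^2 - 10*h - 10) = 10*h^5 + 4*h^4 - 3*h^3 - 5*h^2 + 10*h + 9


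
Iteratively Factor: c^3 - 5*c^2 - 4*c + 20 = (c - 2)*(c^2 - 3*c - 10) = (c - 5)*(c - 2)*(c + 2)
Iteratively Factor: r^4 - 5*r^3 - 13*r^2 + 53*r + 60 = (r + 3)*(r^3 - 8*r^2 + 11*r + 20) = (r + 1)*(r + 3)*(r^2 - 9*r + 20) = (r - 4)*(r + 1)*(r + 3)*(r - 5)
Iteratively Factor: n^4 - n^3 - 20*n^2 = (n + 4)*(n^3 - 5*n^2) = (n - 5)*(n + 4)*(n^2) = n*(n - 5)*(n + 4)*(n)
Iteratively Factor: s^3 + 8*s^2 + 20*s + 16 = (s + 2)*(s^2 + 6*s + 8) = (s + 2)*(s + 4)*(s + 2)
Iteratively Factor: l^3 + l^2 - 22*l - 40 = (l + 4)*(l^2 - 3*l - 10) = (l + 2)*(l + 4)*(l - 5)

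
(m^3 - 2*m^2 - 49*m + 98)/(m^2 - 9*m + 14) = m + 7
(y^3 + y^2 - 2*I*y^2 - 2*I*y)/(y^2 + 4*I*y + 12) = y*(y + 1)/(y + 6*I)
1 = 1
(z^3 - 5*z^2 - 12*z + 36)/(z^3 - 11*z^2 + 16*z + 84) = (z^2 + z - 6)/(z^2 - 5*z - 14)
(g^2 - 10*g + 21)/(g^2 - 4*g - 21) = (g - 3)/(g + 3)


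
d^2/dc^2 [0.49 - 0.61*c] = 0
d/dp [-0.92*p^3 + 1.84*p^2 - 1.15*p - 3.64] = -2.76*p^2 + 3.68*p - 1.15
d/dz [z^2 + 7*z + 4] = 2*z + 7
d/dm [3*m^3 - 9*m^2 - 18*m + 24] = 9*m^2 - 18*m - 18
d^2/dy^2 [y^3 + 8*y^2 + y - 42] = 6*y + 16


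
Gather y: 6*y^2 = 6*y^2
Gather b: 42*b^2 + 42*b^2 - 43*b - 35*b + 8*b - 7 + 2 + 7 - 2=84*b^2 - 70*b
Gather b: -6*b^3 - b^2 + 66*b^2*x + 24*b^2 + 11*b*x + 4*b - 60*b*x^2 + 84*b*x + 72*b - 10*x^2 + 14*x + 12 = -6*b^3 + b^2*(66*x + 23) + b*(-60*x^2 + 95*x + 76) - 10*x^2 + 14*x + 12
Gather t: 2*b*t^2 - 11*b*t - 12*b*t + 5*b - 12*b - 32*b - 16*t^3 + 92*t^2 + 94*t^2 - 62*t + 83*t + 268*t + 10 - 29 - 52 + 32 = -39*b - 16*t^3 + t^2*(2*b + 186) + t*(289 - 23*b) - 39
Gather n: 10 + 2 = 12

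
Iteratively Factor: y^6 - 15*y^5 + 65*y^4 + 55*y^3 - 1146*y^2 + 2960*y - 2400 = (y - 4)*(y^5 - 11*y^4 + 21*y^3 + 139*y^2 - 590*y + 600) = (y - 5)*(y - 4)*(y^4 - 6*y^3 - 9*y^2 + 94*y - 120) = (y - 5)*(y - 4)*(y - 3)*(y^3 - 3*y^2 - 18*y + 40) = (y - 5)*(y - 4)*(y - 3)*(y + 4)*(y^2 - 7*y + 10) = (y - 5)^2*(y - 4)*(y - 3)*(y + 4)*(y - 2)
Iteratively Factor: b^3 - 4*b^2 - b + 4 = (b + 1)*(b^2 - 5*b + 4) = (b - 4)*(b + 1)*(b - 1)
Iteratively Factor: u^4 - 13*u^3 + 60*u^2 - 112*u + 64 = (u - 4)*(u^3 - 9*u^2 + 24*u - 16) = (u - 4)^2*(u^2 - 5*u + 4) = (u - 4)^3*(u - 1)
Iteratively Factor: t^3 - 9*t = (t)*(t^2 - 9) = t*(t + 3)*(t - 3)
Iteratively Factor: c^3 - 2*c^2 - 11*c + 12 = (c - 1)*(c^2 - c - 12) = (c - 1)*(c + 3)*(c - 4)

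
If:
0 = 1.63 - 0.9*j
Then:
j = 1.81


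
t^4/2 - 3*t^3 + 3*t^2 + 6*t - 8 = (t/2 + sqrt(2)/2)*(t - 4)*(t - 2)*(t - sqrt(2))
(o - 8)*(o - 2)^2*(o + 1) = o^4 - 11*o^3 + 24*o^2 + 4*o - 32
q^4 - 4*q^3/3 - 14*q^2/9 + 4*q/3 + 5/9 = (q - 5/3)*(q - 1)*(q + 1/3)*(q + 1)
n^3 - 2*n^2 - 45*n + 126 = (n - 6)*(n - 3)*(n + 7)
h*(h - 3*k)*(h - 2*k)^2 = h^4 - 7*h^3*k + 16*h^2*k^2 - 12*h*k^3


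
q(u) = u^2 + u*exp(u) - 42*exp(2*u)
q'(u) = u*exp(u) + 2*u - 84*exp(2*u) + exp(u)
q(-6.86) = 47.05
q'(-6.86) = -13.73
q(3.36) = -34702.31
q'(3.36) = -69488.43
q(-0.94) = -5.89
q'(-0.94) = -14.67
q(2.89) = -13537.53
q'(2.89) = -27120.00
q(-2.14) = 3.75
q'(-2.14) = -5.58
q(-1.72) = 1.30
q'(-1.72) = -6.26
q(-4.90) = 23.97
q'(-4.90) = -9.83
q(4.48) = -326569.65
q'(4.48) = -653477.54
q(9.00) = -2757645695.01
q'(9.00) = -5515356358.70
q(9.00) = -2757645695.01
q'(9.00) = -5515356358.70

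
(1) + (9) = 10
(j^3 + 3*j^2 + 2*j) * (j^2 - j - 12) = j^5 + 2*j^4 - 13*j^3 - 38*j^2 - 24*j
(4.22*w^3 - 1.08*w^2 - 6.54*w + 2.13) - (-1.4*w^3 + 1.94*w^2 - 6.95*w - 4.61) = 5.62*w^3 - 3.02*w^2 + 0.41*w + 6.74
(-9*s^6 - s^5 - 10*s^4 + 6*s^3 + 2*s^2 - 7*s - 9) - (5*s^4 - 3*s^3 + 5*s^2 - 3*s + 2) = -9*s^6 - s^5 - 15*s^4 + 9*s^3 - 3*s^2 - 4*s - 11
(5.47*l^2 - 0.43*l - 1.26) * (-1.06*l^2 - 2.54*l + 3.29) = -5.7982*l^4 - 13.438*l^3 + 20.4241*l^2 + 1.7857*l - 4.1454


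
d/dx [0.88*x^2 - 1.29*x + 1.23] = 1.76*x - 1.29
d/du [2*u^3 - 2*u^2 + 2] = 2*u*(3*u - 2)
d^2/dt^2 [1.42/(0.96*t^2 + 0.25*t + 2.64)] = (-2.617344*t^2 - 0.6816*t + 1.42*(1.92*t + 0.25)*(3.84*t + 0.5) - 7.197696)/(0.96*t^2 + 0.25*t + 2.64)^3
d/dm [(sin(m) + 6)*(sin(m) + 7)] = (2*sin(m) + 13)*cos(m)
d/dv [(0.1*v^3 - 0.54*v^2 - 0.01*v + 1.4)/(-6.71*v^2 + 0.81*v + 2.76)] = (-0.671*v^4 + 0.162*v^3 + 0.3235*v^2 + 15.8072*v - 1.1616)/(45.0241*v^4 - 10.8702*v^3 - 36.3831*v^2 + 4.4712*v + 7.6176)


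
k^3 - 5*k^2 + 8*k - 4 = (k - 2)^2*(k - 1)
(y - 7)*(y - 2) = y^2 - 9*y + 14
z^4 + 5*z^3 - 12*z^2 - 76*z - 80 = (z - 4)*(z + 2)^2*(z + 5)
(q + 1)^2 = q^2 + 2*q + 1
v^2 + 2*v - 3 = (v - 1)*(v + 3)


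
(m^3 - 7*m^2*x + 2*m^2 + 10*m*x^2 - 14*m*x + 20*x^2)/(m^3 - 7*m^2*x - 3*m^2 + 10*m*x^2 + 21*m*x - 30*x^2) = (m + 2)/(m - 3)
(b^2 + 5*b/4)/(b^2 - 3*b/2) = (4*b + 5)/(2*(2*b - 3))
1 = 1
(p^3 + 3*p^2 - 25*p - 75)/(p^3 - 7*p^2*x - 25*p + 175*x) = (-p - 3)/(-p + 7*x)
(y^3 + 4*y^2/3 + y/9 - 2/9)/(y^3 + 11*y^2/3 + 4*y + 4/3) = (y - 1/3)/(y + 2)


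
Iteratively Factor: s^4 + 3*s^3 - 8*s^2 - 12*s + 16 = (s + 4)*(s^3 - s^2 - 4*s + 4) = (s - 1)*(s + 4)*(s^2 - 4) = (s - 1)*(s + 2)*(s + 4)*(s - 2)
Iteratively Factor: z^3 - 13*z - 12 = (z - 4)*(z^2 + 4*z + 3) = (z - 4)*(z + 1)*(z + 3)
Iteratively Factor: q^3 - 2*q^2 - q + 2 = (q + 1)*(q^2 - 3*q + 2) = (q - 1)*(q + 1)*(q - 2)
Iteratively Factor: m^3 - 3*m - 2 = (m + 1)*(m^2 - m - 2) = (m - 2)*(m + 1)*(m + 1)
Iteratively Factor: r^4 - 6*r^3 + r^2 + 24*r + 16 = (r + 1)*(r^3 - 7*r^2 + 8*r + 16) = (r - 4)*(r + 1)*(r^2 - 3*r - 4) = (r - 4)^2*(r + 1)*(r + 1)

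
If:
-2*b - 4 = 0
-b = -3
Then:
No Solution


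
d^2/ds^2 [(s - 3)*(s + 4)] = 2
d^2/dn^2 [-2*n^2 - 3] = -4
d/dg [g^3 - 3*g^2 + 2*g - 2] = 3*g^2 - 6*g + 2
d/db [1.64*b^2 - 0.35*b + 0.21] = 3.28*b - 0.35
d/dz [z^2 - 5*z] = 2*z - 5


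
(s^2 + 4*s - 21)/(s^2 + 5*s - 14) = (s - 3)/(s - 2)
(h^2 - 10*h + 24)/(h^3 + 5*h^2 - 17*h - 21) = (h^2 - 10*h + 24)/(h^3 + 5*h^2 - 17*h - 21)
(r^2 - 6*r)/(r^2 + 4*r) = (r - 6)/(r + 4)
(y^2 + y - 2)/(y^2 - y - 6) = (y - 1)/(y - 3)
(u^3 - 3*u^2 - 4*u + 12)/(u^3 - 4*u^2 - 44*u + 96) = (u^2 - u - 6)/(u^2 - 2*u - 48)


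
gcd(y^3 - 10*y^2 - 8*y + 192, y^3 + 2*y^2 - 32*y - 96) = y^2 - 2*y - 24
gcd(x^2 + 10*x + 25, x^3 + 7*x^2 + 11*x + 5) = x + 5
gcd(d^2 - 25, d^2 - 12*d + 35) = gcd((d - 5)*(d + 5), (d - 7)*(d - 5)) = d - 5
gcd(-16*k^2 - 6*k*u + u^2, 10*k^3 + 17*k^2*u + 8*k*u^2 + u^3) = 2*k + u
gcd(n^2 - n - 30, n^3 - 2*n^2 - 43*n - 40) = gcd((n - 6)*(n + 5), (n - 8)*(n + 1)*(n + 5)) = n + 5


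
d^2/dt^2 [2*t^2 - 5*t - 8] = 4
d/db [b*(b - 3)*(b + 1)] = 3*b^2 - 4*b - 3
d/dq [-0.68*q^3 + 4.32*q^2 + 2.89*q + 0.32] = -2.04*q^2 + 8.64*q + 2.89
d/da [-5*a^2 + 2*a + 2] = 2 - 10*a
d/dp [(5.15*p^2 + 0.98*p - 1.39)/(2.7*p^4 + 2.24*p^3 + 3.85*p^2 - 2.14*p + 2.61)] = (-27.81*p^5 - 19.474*p^4 + 10.6216*p^3 - 5.4532*p^2 + 37.586*p - 0.4168)/(7.29*p^8 + 12.096*p^7 + 25.8076*p^6 + 5.692*p^5 + 19.3293*p^4 - 4.7852*p^3 + 24.6766*p^2 - 11.1708*p + 6.8121)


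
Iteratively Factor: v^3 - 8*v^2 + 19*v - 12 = (v - 1)*(v^2 - 7*v + 12) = (v - 4)*(v - 1)*(v - 3)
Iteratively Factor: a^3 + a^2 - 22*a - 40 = (a - 5)*(a^2 + 6*a + 8) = (a - 5)*(a + 2)*(a + 4)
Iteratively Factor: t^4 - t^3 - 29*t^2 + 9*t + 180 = (t + 3)*(t^3 - 4*t^2 - 17*t + 60) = (t - 3)*(t + 3)*(t^2 - t - 20) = (t - 3)*(t + 3)*(t + 4)*(t - 5)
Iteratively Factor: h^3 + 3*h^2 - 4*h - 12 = (h + 2)*(h^2 + h - 6) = (h + 2)*(h + 3)*(h - 2)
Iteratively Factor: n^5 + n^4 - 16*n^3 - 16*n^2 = (n + 4)*(n^4 - 3*n^3 - 4*n^2) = n*(n + 4)*(n^3 - 3*n^2 - 4*n) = n*(n + 1)*(n + 4)*(n^2 - 4*n) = n*(n - 4)*(n + 1)*(n + 4)*(n)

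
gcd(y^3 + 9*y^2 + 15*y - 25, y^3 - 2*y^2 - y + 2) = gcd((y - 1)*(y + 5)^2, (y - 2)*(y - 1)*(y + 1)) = y - 1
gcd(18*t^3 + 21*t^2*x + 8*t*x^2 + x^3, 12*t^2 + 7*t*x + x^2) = 3*t + x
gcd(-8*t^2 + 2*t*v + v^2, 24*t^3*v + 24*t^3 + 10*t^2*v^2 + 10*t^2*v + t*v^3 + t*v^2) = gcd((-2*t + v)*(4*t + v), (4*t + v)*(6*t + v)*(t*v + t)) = 4*t + v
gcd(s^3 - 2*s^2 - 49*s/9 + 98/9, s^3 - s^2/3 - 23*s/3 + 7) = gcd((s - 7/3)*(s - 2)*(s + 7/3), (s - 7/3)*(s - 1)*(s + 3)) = s - 7/3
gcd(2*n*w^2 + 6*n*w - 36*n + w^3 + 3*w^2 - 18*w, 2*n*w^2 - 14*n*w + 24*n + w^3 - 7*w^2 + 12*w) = 2*n*w - 6*n + w^2 - 3*w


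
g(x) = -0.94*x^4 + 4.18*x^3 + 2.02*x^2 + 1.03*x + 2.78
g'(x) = -3.76*x^3 + 12.54*x^2 + 4.04*x + 1.03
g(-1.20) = -4.72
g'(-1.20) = 20.74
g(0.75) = 6.15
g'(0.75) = 9.53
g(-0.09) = 2.70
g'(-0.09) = 0.77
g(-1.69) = -21.04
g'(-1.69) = 48.17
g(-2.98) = -167.10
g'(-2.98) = 199.85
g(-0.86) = 0.22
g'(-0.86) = 9.22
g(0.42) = 3.85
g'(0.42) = 4.66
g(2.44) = 44.72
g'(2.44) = 30.93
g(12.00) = -11962.78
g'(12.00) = -4642.01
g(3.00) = 60.77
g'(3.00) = 24.49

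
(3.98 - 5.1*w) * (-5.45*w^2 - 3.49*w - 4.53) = 27.795*w^3 - 3.892*w^2 + 9.2128*w - 18.0294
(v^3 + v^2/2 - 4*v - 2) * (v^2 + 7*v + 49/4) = v^5 + 15*v^4/2 + 47*v^3/4 - 191*v^2/8 - 63*v - 49/2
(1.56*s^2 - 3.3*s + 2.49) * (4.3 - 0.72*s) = -1.1232*s^3 + 9.084*s^2 - 15.9828*s + 10.707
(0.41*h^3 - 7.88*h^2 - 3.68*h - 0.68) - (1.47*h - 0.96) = 0.41*h^3 - 7.88*h^2 - 5.15*h + 0.28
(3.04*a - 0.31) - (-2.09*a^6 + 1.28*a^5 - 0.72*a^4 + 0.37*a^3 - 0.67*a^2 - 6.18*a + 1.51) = 2.09*a^6 - 1.28*a^5 + 0.72*a^4 - 0.37*a^3 + 0.67*a^2 + 9.22*a - 1.82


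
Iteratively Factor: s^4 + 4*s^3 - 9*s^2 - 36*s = (s + 3)*(s^3 + s^2 - 12*s) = (s + 3)*(s + 4)*(s^2 - 3*s) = (s - 3)*(s + 3)*(s + 4)*(s)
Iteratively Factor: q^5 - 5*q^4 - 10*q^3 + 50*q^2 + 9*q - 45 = (q + 3)*(q^4 - 8*q^3 + 14*q^2 + 8*q - 15) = (q - 5)*(q + 3)*(q^3 - 3*q^2 - q + 3) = (q - 5)*(q + 1)*(q + 3)*(q^2 - 4*q + 3) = (q - 5)*(q - 1)*(q + 1)*(q + 3)*(q - 3)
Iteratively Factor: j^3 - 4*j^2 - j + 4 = (j + 1)*(j^2 - 5*j + 4) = (j - 4)*(j + 1)*(j - 1)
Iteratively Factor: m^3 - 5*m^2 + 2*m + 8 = (m - 2)*(m^2 - 3*m - 4) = (m - 4)*(m - 2)*(m + 1)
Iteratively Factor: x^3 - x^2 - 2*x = (x + 1)*(x^2 - 2*x) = x*(x + 1)*(x - 2)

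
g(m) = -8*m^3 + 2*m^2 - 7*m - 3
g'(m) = -24*m^2 + 4*m - 7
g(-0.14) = -1.96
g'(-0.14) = -8.03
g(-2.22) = 109.93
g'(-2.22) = -134.16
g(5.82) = -1553.09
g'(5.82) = -796.66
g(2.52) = -135.96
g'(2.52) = -149.33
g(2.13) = -86.14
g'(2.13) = -107.37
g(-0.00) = -3.00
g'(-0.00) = -7.00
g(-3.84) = 506.36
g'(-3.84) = -376.25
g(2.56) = -142.03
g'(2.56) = -154.05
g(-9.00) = 6054.00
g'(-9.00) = -1987.00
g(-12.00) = 14193.00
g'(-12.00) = -3511.00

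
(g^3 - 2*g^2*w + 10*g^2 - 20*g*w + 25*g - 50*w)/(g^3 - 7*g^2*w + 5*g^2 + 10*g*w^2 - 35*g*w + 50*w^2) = (-g - 5)/(-g + 5*w)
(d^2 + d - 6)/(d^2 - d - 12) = (d - 2)/(d - 4)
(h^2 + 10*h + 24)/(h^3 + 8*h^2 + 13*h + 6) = (h + 4)/(h^2 + 2*h + 1)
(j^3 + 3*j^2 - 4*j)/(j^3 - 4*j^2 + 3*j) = (j + 4)/(j - 3)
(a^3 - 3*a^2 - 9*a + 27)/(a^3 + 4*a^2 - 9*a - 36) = (a - 3)/(a + 4)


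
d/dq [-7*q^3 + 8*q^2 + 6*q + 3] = -21*q^2 + 16*q + 6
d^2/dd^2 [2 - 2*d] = 0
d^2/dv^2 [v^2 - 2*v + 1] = 2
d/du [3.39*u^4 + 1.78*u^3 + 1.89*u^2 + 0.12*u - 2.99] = 13.56*u^3 + 5.34*u^2 + 3.78*u + 0.12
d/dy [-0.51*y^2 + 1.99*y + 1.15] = 1.99 - 1.02*y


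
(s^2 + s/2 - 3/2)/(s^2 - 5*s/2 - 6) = (s - 1)/(s - 4)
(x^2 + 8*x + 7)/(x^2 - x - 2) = (x + 7)/(x - 2)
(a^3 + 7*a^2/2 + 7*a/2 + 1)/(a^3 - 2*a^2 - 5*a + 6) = (2*a^2 + 3*a + 1)/(2*(a^2 - 4*a + 3))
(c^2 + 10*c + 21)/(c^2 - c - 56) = (c + 3)/(c - 8)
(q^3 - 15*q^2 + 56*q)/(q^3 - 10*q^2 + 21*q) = (q - 8)/(q - 3)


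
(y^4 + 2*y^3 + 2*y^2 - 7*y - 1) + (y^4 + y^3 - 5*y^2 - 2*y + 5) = 2*y^4 + 3*y^3 - 3*y^2 - 9*y + 4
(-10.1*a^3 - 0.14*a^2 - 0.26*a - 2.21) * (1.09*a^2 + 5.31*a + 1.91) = -11.009*a^5 - 53.7836*a^4 - 20.3178*a^3 - 4.0569*a^2 - 12.2317*a - 4.2211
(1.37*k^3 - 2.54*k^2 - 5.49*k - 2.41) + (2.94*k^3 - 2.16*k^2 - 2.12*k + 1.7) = 4.31*k^3 - 4.7*k^2 - 7.61*k - 0.71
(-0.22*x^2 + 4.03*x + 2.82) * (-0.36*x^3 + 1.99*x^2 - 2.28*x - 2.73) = 0.0792*x^5 - 1.8886*x^4 + 7.5061*x^3 - 2.976*x^2 - 17.4315*x - 7.6986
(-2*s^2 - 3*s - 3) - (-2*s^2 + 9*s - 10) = 7 - 12*s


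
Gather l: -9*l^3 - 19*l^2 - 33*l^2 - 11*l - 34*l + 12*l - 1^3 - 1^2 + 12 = -9*l^3 - 52*l^2 - 33*l + 10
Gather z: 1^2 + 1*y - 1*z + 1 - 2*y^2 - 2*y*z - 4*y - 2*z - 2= -2*y^2 - 3*y + z*(-2*y - 3)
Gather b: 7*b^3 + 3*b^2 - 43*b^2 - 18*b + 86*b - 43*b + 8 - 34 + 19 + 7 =7*b^3 - 40*b^2 + 25*b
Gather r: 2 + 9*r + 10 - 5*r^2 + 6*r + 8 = -5*r^2 + 15*r + 20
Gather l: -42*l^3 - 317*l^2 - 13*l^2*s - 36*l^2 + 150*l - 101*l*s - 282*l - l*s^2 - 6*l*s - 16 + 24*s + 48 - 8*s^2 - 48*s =-42*l^3 + l^2*(-13*s - 353) + l*(-s^2 - 107*s - 132) - 8*s^2 - 24*s + 32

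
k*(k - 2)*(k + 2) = k^3 - 4*k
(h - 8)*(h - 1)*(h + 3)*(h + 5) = h^4 - h^3 - 49*h^2 - 71*h + 120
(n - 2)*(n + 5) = n^2 + 3*n - 10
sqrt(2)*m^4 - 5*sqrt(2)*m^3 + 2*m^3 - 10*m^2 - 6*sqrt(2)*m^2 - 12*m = m*(m - 6)*(m + sqrt(2))*(sqrt(2)*m + sqrt(2))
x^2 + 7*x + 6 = (x + 1)*(x + 6)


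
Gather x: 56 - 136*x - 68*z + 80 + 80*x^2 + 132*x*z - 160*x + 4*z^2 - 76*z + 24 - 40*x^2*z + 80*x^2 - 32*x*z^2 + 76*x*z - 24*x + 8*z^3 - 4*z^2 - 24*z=x^2*(160 - 40*z) + x*(-32*z^2 + 208*z - 320) + 8*z^3 - 168*z + 160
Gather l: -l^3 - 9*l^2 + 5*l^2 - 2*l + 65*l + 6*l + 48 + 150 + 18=-l^3 - 4*l^2 + 69*l + 216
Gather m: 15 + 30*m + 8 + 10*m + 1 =40*m + 24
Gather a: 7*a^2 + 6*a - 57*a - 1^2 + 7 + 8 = 7*a^2 - 51*a + 14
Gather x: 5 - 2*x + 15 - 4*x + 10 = 30 - 6*x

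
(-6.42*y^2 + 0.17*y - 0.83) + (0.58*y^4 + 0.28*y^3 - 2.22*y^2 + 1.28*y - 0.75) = 0.58*y^4 + 0.28*y^3 - 8.64*y^2 + 1.45*y - 1.58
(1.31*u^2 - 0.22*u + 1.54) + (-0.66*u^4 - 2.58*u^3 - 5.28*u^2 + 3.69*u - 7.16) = -0.66*u^4 - 2.58*u^3 - 3.97*u^2 + 3.47*u - 5.62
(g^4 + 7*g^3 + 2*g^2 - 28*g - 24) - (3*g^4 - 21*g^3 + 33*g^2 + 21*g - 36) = -2*g^4 + 28*g^3 - 31*g^2 - 49*g + 12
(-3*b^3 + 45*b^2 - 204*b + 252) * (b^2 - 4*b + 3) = -3*b^5 + 57*b^4 - 393*b^3 + 1203*b^2 - 1620*b + 756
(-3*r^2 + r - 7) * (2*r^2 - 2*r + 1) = -6*r^4 + 8*r^3 - 19*r^2 + 15*r - 7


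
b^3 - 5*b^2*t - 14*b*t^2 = b*(b - 7*t)*(b + 2*t)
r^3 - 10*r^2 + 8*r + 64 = (r - 8)*(r - 4)*(r + 2)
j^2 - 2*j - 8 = (j - 4)*(j + 2)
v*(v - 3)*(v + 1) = v^3 - 2*v^2 - 3*v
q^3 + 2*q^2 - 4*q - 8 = (q - 2)*(q + 2)^2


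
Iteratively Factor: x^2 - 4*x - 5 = (x - 5)*(x + 1)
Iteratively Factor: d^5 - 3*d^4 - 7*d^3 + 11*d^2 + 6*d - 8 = (d + 2)*(d^4 - 5*d^3 + 3*d^2 + 5*d - 4) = (d - 1)*(d + 2)*(d^3 - 4*d^2 - d + 4) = (d - 1)*(d + 1)*(d + 2)*(d^2 - 5*d + 4) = (d - 4)*(d - 1)*(d + 1)*(d + 2)*(d - 1)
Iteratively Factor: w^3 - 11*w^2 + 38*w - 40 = (w - 5)*(w^2 - 6*w + 8) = (w - 5)*(w - 4)*(w - 2)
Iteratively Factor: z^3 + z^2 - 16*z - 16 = (z + 4)*(z^2 - 3*z - 4) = (z + 1)*(z + 4)*(z - 4)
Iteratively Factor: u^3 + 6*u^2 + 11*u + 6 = (u + 3)*(u^2 + 3*u + 2) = (u + 1)*(u + 3)*(u + 2)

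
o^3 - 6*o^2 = o^2*(o - 6)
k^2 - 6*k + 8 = (k - 4)*(k - 2)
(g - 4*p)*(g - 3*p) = g^2 - 7*g*p + 12*p^2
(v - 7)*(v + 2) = v^2 - 5*v - 14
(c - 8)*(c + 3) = c^2 - 5*c - 24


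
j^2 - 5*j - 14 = (j - 7)*(j + 2)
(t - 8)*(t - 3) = t^2 - 11*t + 24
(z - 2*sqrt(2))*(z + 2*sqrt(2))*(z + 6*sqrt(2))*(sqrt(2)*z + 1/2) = sqrt(2)*z^4 + 25*z^3/2 - 5*sqrt(2)*z^2 - 100*z - 24*sqrt(2)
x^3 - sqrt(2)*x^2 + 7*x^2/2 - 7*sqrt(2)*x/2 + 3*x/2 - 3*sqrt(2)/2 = (x + 1/2)*(x + 3)*(x - sqrt(2))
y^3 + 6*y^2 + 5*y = y*(y + 1)*(y + 5)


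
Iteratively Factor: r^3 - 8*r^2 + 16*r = (r - 4)*(r^2 - 4*r) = r*(r - 4)*(r - 4)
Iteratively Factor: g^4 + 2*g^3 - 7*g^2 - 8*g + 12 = (g - 1)*(g^3 + 3*g^2 - 4*g - 12) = (g - 1)*(g + 2)*(g^2 + g - 6) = (g - 1)*(g + 2)*(g + 3)*(g - 2)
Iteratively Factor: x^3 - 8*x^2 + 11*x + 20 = (x + 1)*(x^2 - 9*x + 20) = (x - 5)*(x + 1)*(x - 4)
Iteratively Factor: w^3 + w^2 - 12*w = (w - 3)*(w^2 + 4*w) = w*(w - 3)*(w + 4)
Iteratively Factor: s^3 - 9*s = (s)*(s^2 - 9) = s*(s - 3)*(s + 3)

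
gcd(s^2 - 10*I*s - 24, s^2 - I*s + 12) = s - 4*I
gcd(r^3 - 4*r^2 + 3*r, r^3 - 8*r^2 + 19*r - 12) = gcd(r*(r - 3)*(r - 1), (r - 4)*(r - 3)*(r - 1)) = r^2 - 4*r + 3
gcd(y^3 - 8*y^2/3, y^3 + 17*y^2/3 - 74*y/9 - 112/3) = y - 8/3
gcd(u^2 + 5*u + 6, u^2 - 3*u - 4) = 1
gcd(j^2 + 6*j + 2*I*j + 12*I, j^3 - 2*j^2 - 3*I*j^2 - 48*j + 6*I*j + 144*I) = j + 6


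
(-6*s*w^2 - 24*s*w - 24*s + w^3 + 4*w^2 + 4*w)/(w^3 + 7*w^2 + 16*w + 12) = (-6*s + w)/(w + 3)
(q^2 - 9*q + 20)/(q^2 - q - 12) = (q - 5)/(q + 3)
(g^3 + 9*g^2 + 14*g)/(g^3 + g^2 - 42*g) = (g + 2)/(g - 6)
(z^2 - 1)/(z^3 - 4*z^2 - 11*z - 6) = (z - 1)/(z^2 - 5*z - 6)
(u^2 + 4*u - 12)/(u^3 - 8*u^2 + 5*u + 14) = (u + 6)/(u^2 - 6*u - 7)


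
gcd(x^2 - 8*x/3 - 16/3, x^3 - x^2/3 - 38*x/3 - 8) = x - 4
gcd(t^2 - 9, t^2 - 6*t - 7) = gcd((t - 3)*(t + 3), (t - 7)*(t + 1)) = 1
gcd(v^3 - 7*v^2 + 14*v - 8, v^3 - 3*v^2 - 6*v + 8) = v^2 - 5*v + 4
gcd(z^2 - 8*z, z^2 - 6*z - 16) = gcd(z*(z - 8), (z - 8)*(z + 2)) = z - 8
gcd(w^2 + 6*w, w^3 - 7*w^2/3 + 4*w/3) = w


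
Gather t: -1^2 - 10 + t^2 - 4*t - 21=t^2 - 4*t - 32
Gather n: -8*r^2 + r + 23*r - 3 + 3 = -8*r^2 + 24*r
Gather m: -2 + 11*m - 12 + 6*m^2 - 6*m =6*m^2 + 5*m - 14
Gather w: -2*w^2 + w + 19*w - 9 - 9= -2*w^2 + 20*w - 18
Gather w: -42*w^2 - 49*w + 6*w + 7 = -42*w^2 - 43*w + 7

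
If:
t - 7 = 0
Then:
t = 7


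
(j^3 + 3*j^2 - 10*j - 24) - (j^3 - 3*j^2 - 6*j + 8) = 6*j^2 - 4*j - 32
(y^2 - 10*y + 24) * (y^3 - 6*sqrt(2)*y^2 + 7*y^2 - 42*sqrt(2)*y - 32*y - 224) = y^5 - 6*sqrt(2)*y^4 - 3*y^4 - 78*y^3 + 18*sqrt(2)*y^3 + 264*y^2 + 276*sqrt(2)*y^2 - 1008*sqrt(2)*y + 1472*y - 5376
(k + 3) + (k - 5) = 2*k - 2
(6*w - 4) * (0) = 0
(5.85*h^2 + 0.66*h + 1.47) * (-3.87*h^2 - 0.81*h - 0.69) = -22.6395*h^4 - 7.2927*h^3 - 10.26*h^2 - 1.6461*h - 1.0143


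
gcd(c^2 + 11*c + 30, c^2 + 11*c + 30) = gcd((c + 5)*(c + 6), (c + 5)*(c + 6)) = c^2 + 11*c + 30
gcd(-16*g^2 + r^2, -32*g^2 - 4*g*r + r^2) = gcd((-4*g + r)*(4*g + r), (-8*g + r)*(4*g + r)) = 4*g + r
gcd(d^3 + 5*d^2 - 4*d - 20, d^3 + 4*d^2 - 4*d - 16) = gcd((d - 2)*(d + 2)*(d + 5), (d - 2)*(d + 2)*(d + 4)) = d^2 - 4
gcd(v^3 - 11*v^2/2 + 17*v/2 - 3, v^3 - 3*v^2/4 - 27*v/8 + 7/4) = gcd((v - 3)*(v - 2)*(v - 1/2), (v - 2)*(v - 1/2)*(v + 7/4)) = v^2 - 5*v/2 + 1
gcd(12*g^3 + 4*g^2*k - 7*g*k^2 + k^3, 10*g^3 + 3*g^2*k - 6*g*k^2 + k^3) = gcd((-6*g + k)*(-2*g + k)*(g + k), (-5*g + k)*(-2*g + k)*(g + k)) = 2*g^2 + g*k - k^2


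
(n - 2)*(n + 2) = n^2 - 4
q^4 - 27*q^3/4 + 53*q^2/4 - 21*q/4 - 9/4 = (q - 3)^2*(q - 1)*(q + 1/4)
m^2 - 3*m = m*(m - 3)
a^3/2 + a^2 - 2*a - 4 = (a/2 + 1)*(a - 2)*(a + 2)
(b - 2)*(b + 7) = b^2 + 5*b - 14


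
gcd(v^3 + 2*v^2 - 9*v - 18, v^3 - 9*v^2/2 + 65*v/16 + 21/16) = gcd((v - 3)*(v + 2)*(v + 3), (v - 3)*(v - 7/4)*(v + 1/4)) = v - 3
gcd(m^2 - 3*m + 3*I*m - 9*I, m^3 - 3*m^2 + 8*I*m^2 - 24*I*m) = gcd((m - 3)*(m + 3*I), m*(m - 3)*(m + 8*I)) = m - 3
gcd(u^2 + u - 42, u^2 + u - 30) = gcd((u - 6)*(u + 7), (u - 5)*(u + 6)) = 1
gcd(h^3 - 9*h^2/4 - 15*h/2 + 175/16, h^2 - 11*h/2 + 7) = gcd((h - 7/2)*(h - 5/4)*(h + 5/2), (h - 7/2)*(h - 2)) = h - 7/2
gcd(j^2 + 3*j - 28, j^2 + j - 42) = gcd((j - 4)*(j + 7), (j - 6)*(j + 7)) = j + 7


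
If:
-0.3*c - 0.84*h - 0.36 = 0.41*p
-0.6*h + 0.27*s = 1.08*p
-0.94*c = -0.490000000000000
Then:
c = 0.52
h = -0.167422867513612*s - 0.843456771054562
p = 0.343012704174229*s + 0.468587095030312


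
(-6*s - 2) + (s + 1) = -5*s - 1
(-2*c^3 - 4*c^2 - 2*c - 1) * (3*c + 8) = -6*c^4 - 28*c^3 - 38*c^2 - 19*c - 8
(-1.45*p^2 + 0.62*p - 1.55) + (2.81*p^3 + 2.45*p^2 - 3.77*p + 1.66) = 2.81*p^3 + 1.0*p^2 - 3.15*p + 0.11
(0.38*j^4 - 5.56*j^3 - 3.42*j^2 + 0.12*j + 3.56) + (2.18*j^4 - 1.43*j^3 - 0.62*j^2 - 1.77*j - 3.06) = 2.56*j^4 - 6.99*j^3 - 4.04*j^2 - 1.65*j + 0.5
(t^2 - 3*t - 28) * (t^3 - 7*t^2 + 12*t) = t^5 - 10*t^4 + 5*t^3 + 160*t^2 - 336*t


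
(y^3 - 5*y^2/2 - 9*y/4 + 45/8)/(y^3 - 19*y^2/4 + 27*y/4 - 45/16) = 2*(2*y + 3)/(4*y - 3)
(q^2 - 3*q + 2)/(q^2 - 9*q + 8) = (q - 2)/(q - 8)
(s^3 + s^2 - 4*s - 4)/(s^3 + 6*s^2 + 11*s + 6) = (s - 2)/(s + 3)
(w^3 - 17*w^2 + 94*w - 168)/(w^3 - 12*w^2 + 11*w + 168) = (w^2 - 10*w + 24)/(w^2 - 5*w - 24)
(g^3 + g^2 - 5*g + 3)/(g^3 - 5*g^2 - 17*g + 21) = (g - 1)/(g - 7)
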